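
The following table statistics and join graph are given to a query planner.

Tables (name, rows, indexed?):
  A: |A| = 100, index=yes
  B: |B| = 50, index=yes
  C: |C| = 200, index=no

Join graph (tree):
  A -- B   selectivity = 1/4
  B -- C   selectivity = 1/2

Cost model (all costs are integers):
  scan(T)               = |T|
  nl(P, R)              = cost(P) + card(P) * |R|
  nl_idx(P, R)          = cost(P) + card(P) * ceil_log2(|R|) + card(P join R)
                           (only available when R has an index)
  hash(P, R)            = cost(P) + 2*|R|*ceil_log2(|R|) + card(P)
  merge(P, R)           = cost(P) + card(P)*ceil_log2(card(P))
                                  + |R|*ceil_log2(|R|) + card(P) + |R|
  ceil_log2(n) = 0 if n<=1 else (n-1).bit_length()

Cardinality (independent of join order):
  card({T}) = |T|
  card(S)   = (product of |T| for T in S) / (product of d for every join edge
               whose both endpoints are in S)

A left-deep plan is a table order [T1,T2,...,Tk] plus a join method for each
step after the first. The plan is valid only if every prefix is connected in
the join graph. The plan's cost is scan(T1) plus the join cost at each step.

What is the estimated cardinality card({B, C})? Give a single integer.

Tables in S: B(50), C(200)
Edges inside S: B-C(d=2)
numerator = 50 * 200 = 10000
denominator = 2 = 2
card(S) = 10000 / 2 = 5000

5000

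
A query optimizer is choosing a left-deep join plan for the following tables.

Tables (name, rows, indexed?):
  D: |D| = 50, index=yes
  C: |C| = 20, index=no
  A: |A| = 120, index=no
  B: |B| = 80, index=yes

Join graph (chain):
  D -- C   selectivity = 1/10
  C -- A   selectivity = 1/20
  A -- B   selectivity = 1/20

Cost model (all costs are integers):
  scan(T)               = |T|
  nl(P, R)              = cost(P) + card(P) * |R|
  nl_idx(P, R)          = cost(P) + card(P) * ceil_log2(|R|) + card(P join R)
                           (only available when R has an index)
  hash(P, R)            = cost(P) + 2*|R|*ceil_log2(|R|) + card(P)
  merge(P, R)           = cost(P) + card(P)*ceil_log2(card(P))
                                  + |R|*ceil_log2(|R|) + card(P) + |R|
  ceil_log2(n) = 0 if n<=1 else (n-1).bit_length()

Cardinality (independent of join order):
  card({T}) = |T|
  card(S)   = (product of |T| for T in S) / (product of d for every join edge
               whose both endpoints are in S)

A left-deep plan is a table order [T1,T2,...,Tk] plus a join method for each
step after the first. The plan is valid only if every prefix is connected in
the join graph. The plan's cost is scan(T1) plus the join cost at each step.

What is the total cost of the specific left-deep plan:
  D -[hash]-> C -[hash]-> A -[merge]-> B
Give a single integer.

9320

step 1: scan D: cost=50, card=50
step 2: join C via hash
    card(P join C) = 50*20/(10) = 100
    cost = 50 + 2*20*5 + 50 = 300
step 3: join A via hash
    card(P join A) = 100*120/(20) = 600
    cost = 300 + 2*120*7 + 100 = 2080
step 4: join B via merge
    card(P join B) = 600*80/(20) = 2400
    cost = 2080 + 600*10 + 80*7 + 600 + 80 = 9320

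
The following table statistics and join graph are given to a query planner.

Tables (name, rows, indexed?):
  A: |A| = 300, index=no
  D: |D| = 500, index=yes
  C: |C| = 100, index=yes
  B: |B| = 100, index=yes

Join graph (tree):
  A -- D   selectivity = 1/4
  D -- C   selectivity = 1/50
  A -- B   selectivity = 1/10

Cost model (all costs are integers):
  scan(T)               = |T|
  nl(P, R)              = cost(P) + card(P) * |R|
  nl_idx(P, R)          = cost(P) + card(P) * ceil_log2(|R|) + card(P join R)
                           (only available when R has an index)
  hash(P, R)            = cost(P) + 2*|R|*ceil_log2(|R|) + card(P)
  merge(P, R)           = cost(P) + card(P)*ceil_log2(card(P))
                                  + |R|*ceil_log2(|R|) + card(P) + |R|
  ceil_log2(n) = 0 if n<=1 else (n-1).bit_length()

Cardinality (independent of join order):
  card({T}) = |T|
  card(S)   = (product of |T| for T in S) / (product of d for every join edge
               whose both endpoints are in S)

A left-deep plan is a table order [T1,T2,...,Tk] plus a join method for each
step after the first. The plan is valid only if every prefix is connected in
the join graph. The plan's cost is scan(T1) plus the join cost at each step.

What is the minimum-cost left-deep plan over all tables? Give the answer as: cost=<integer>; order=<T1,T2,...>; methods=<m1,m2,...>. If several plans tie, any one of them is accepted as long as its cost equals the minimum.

cost=84800; order=C,D,A,B; methods=nl_idx,hash,hash

Selinger DP (subsets sized 1..n):
  {A}: scan cost=300, card=300
  {D}: scan cost=500, card=500
  {C}: scan cost=100, card=100
  {B}: scan cost=100, card=100
  {AD}: card=37500; try (A,hash)→6400, (D,merge)→8300, (A,merge)→8500, (D,hash)→9600, (D,nl_idx)→40500, (D,nl)→150300 …(+1); best=6400 via (A,hash)
  {AB}: card=3000; try (B,hash)→2000, (A,merge)→3900, (B,merge)→4100, (B,nl_idx)→5400, (A,hash)→5600, (A,nl)→30100 …(+1); best=2000 via (B,hash)
  {CD}: card=1000; try (D,nl_idx)→2000, (C,hash)→2400, (C,nl_idx)→5000, (D,merge)→5900, (C,merge)→6300, (D,hash)→9200 …(+2); best=2000 via (D,nl_idx)
  {ACD}: card=75000; try (A,hash)→8400, (A,merge)→16000, (C,hash)→45300, (A,nl)→302000, (C,nl_idx)→343900, (C,merge)→644700 …(+1); best=8400 via (A,hash)
  {ABD}: card=375000; try (D,hash)→14000, (B,hash)→45300, (D,merge)→46000, (D,nl_idx)→404000, (B,nl_idx)→643900, (B,merge)→644700 …(+2); best=14000 via (D,hash)
  {ABCD}: card=750000; try (B,hash)→84800, (C,hash)→390400, (B,nl_idx)→1283400, (B,merge)→1359200, (C,nl_idx)→3389000, (B,nl)→7508400 …(+2); best=84800 via (B,hash)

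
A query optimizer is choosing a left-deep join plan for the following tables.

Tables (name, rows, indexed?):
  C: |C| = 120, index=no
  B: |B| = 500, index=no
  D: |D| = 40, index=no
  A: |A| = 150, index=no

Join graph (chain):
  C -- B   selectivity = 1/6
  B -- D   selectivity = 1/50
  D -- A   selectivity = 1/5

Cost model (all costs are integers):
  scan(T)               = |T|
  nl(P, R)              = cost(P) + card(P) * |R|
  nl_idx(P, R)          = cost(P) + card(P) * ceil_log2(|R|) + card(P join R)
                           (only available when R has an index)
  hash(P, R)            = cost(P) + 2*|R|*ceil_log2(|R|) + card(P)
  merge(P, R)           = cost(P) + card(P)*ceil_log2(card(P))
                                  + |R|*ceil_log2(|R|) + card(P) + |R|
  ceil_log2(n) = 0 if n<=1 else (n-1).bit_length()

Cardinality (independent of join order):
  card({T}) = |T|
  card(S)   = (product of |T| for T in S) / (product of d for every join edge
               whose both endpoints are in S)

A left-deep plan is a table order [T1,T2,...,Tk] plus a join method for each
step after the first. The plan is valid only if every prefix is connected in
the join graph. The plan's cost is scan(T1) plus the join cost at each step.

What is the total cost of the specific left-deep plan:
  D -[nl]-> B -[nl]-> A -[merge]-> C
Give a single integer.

step 1: scan D: cost=40, card=40
step 2: join B via nl
    card(P join B) = 40*500/(50) = 400
    cost = 40 + 40*500 = 20040
step 3: join A via nl
    card(P join A) = 400*150/(5) = 12000
    cost = 20040 + 400*150 = 80040
step 4: join C via merge
    card(P join C) = 12000*120/(6) = 240000
    cost = 80040 + 12000*14 + 120*7 + 12000 + 120 = 261000

261000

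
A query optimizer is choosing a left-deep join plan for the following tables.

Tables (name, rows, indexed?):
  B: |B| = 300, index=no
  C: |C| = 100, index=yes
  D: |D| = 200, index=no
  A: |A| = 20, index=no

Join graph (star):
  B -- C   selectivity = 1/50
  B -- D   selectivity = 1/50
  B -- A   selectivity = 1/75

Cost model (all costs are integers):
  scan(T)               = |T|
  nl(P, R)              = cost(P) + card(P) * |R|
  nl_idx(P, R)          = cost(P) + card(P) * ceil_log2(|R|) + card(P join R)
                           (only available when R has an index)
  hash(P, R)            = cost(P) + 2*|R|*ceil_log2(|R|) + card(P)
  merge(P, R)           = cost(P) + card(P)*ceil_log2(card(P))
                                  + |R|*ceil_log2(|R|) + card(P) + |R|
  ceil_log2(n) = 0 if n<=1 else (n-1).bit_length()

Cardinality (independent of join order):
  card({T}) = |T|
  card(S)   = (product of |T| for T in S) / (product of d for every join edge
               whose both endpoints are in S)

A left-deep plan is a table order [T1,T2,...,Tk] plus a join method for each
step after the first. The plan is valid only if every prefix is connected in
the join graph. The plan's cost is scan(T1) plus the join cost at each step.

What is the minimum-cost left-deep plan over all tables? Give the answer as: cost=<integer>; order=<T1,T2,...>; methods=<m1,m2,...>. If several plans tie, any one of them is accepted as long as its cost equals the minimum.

Selinger DP (subsets sized 1..n):
  {B}: scan cost=300, card=300
  {C}: scan cost=100, card=100
  {D}: scan cost=200, card=200
  {A}: scan cost=20, card=20
  {BC}: card=600; try (C,hash)→2000, (C,nl_idx)→3000, (B,merge)→3900, (C,merge)→4100, (B,hash)→5600, (B,nl)→30100 …(+1); best=2000 via (C,hash)
  {BD}: card=1200; try (D,hash)→3800, (B,merge)→5000, (D,merge)→5100, (B,hash)→5800, (B,nl)→60200, (D,nl)→60300; best=3800 via (D,hash)
  {AB}: card=80; try (A,hash)→800, (B,merge)→3140, (A,merge)→3420, (B,hash)→5440, (B,nl)→6020, (A,nl)→6300; best=800 via (A,hash)
  {BCD}: card=2400; try (D,hash)→5800, (C,hash)→6400, (D,merge)→10400, (C,nl_idx)→14600, (C,merge)→19000, (D,nl)→122000 …(+1); best=5800 via (D,hash)
  {ABC}: card=160; try (C,nl_idx)→1520, (C,merge)→2240, (C,hash)→2280, (A,hash)→2800, (A,merge)→8720, (C,nl)→8800 …(+1); best=1520 via (C,nl_idx)
  {ABD}: card=320; try (D,merge)→3240, (D,hash)→4080, (A,hash)→5200, (D,nl)→16800, (A,merge)→18320, (A,nl)→27800; best=3240 via (D,merge)
  {ABCD}: card=640; try (D,merge)→4760, (D,hash)→4880, (C,hash)→4960, (C,nl_idx)→6120, (C,merge)→7240, (A,hash)→8400 …(+4); best=4760 via (D,merge)

cost=4760; order=B,A,C,D; methods=hash,nl_idx,merge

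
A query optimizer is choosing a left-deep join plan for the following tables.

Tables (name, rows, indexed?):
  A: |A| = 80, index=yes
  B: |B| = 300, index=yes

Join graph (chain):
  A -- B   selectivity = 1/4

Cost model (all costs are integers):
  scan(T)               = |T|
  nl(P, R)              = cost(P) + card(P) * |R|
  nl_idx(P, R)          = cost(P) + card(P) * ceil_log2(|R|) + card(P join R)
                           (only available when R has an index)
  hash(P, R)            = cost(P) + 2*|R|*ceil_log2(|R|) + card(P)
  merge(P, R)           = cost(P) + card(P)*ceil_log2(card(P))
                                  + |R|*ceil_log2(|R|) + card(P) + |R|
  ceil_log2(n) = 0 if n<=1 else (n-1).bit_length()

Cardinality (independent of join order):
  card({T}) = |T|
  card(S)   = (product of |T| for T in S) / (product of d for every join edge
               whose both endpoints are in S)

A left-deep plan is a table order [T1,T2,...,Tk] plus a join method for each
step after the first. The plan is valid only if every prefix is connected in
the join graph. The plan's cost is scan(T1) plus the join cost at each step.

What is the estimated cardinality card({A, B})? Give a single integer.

Tables in S: A(80), B(300)
Edges inside S: A-B(d=4)
numerator = 80 * 300 = 24000
denominator = 4 = 4
card(S) = 24000 / 4 = 6000

6000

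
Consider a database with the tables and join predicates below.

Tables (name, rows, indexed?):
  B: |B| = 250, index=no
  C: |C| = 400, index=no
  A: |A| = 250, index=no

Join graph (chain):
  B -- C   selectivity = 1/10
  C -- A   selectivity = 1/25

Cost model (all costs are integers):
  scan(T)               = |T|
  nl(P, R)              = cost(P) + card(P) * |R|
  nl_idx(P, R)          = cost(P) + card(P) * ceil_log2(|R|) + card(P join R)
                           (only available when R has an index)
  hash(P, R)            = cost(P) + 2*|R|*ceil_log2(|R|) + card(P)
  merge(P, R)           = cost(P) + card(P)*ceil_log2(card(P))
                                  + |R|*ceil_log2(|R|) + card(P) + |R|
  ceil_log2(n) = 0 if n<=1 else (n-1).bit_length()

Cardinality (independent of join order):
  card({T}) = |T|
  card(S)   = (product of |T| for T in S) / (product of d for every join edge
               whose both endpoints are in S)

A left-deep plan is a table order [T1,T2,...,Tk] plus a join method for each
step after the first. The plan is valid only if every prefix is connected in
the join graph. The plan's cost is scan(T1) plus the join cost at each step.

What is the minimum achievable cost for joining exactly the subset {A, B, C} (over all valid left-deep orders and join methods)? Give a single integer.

Selinger DP over subsets of {A,B,C}:
  {B}: scan cost=250, card=250
  {C}: scan cost=400, card=400
  {A}: scan cost=250, card=250
  {BC}: card=10000; try (B,hash)→4800, (C,merge)→6500, (B,merge)→6650, (C,hash)→7700, (C,nl)→100250, (B,nl)→100400; best=4800 via (B,hash)
  {AC}: card=4000; try (A,hash)→4800, (C,merge)→6500, (A,merge)→6650, (C,hash)→7700, (C,nl)→100250, (A,nl)→100400; best=4800 via (A,hash)
  {ABC}: card=100000; try (B,hash)→12800, (A,hash)→18800, (B,merge)→59050, (A,merge)→157050, (B,nl)→1004800, (A,nl)→2504800; best=12800 via (B,hash)

12800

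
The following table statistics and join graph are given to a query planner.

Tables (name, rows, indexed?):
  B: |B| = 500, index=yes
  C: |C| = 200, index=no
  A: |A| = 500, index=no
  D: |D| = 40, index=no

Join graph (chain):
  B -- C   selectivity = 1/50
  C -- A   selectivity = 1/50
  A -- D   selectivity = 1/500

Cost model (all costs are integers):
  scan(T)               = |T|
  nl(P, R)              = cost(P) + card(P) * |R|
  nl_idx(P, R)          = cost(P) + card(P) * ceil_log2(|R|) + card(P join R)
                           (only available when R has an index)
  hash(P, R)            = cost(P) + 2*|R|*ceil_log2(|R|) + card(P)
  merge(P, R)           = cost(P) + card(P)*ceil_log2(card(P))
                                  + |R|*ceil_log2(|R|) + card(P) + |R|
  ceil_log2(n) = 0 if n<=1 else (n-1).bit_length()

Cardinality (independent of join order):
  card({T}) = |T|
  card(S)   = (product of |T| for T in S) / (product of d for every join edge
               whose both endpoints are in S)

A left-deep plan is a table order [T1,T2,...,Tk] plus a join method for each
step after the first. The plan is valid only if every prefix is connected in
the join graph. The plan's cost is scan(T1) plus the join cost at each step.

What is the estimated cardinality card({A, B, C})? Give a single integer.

20000

Tables in S: A(500), B(500), C(200)
Edges inside S: B-C(d=50), C-A(d=50)
numerator = 500 * 500 * 200 = 50000000
denominator = 50 * 50 = 2500
card(S) = 50000000 / 2500 = 20000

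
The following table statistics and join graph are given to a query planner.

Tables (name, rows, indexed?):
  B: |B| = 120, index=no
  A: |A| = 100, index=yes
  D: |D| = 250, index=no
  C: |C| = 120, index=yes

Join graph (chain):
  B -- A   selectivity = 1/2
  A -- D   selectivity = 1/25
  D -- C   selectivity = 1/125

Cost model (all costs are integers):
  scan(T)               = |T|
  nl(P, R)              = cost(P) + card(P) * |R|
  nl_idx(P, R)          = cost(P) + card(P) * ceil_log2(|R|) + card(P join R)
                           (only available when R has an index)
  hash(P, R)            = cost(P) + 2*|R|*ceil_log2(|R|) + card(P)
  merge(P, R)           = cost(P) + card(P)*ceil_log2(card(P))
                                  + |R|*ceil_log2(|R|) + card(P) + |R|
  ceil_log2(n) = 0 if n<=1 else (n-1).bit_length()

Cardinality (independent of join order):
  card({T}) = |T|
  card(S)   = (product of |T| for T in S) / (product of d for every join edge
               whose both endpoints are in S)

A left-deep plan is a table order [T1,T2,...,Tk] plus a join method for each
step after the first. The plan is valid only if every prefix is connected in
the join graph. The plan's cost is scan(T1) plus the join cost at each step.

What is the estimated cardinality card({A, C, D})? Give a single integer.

960

Tables in S: A(100), C(120), D(250)
Edges inside S: A-D(d=25), D-C(d=125)
numerator = 100 * 120 * 250 = 3000000
denominator = 25 * 125 = 3125
card(S) = 3000000 / 3125 = 960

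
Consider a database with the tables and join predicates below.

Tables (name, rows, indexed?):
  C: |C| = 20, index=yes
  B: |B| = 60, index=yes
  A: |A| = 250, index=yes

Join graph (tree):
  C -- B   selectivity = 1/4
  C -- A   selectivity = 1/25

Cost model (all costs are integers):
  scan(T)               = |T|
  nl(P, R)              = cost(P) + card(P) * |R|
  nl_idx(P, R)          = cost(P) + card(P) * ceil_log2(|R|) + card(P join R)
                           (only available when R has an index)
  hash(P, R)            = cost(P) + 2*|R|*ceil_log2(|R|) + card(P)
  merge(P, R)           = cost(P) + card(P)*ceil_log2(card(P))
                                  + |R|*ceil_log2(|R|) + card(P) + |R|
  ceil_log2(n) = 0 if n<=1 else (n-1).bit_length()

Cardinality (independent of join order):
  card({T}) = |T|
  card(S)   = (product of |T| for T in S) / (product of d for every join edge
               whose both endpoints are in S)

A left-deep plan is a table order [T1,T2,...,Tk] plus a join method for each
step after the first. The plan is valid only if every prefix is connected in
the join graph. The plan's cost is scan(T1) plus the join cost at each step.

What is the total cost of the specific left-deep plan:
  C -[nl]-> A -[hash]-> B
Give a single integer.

5940

step 1: scan C: cost=20, card=20
step 2: join A via nl
    card(P join A) = 20*250/(25) = 200
    cost = 20 + 20*250 = 5020
step 3: join B via hash
    card(P join B) = 200*60/(4) = 3000
    cost = 5020 + 2*60*6 + 200 = 5940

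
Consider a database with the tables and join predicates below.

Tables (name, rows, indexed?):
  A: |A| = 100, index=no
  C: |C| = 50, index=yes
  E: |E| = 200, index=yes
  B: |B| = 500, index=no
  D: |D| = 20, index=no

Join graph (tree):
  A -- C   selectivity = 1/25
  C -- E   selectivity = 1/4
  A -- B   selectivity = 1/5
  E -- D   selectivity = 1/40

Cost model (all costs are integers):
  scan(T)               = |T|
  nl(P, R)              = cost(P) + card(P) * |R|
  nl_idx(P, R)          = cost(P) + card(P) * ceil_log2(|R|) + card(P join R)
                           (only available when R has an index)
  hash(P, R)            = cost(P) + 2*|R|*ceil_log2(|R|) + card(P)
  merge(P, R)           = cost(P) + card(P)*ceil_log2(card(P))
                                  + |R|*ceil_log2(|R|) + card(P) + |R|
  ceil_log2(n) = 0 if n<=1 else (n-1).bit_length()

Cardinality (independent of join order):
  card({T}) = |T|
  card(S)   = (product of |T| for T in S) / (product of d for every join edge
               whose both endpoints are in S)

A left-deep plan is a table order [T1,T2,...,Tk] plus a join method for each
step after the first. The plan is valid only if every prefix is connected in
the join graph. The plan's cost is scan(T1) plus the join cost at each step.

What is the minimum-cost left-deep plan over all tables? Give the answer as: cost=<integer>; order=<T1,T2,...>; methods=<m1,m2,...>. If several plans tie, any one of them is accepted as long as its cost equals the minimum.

Selinger DP (subsets sized 1..n):
  {A}: scan cost=100, card=100
  {C}: scan cost=50, card=50
  {E}: scan cost=200, card=200
  {B}: scan cost=500, card=500
  {D}: scan cost=20, card=20
  {AC}: card=200; try (C,hash)→800, (C,nl_idx)→900, (A,merge)→1200, (C,merge)→1250, (A,hash)→1500, (A,nl)→5050 …(+1); best=800 via (C,hash)
  {AB}: card=10000; try (A,hash)→2400, (B,merge)→5900, (A,merge)→6300, (B,hash)→9200, (B,nl)→50100, (A,nl)→50500; best=2400 via (A,hash)
  {CE}: card=2500; try (C,hash)→1000, (E,merge)→2200, (C,merge)→2350, (E,nl_idx)→2950, (E,hash)→3300, (C,nl_idx)→3900 …(+2); best=1000 via (C,hash)
  {DE}: card=100; try (E,nl_idx)→280, (D,hash)→600, (E,merge)→1940, (D,merge)→2120, (E,hash)→3240, (E,nl)→4020 …(+1); best=280 via (E,nl_idx)
  {ACE}: card=10000; try (E,hash)→4200, (E,merge)→4400, (A,hash)→4900, (E,nl_idx)→12400, (A,merge)→34300, (E,nl)→40800 …(+1); best=4200 via (E,hash)
  {ABC}: card=20000; try (B,merge)→7600, (B,hash)→10000, (C,hash)→13000, (C,nl_idx)→82400, (B,nl)→100800, (C,merge)→152750 …(+1); best=7600 via (B,merge)
  {CDE}: card=1250; try (C,hash)→980, (C,merge)→1430, (C,nl_idx)→2130, (D,hash)→3700, (C,nl)→5280, (D,merge)→33620 …(+1); best=980 via (C,hash)
  {ABCE}: card=1000000; try (B,hash)→23200, (E,hash)→30800, (B,merge)→159200, (E,merge)→329400, (E,nl_idx)→1167600, (E,nl)→4007600 …(+1); best=23200 via (B,hash)
  {ACDE}: card=5000; try (A,hash)→3630, (D,hash)→14400, (A,merge)→16780, (A,nl)→125980, (D,merge)→154320, (D,nl)→204200; best=3630 via (A,hash)
  {ABCDE}: card=500000; try (B,hash)→17630, (B,merge)→78630, (D,hash)→1023400, (B,nl)→2503630, (D,nl)→20023200, (D,merge)→21023320; best=17630 via (B,hash)

cost=17630; order=D,E,C,A,B; methods=nl_idx,hash,hash,hash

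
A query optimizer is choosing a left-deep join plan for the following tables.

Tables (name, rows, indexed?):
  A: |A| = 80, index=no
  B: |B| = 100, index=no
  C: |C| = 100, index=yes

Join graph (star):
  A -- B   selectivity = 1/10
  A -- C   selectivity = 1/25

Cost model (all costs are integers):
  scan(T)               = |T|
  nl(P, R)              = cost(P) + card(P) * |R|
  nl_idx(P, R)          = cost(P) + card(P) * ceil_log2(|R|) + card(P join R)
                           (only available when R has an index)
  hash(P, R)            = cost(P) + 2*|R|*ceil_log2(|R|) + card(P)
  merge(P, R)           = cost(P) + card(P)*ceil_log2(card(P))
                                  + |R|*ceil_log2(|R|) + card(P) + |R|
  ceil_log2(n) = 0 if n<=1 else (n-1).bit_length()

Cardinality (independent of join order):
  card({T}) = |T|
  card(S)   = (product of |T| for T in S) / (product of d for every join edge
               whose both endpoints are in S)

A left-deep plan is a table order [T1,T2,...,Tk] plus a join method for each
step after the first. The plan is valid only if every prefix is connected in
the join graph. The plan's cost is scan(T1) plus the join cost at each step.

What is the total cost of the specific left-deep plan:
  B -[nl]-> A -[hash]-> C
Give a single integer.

10300

step 1: scan B: cost=100, card=100
step 2: join A via nl
    card(P join A) = 100*80/(10) = 800
    cost = 100 + 100*80 = 8100
step 3: join C via hash
    card(P join C) = 800*100/(25) = 3200
    cost = 8100 + 2*100*7 + 800 = 10300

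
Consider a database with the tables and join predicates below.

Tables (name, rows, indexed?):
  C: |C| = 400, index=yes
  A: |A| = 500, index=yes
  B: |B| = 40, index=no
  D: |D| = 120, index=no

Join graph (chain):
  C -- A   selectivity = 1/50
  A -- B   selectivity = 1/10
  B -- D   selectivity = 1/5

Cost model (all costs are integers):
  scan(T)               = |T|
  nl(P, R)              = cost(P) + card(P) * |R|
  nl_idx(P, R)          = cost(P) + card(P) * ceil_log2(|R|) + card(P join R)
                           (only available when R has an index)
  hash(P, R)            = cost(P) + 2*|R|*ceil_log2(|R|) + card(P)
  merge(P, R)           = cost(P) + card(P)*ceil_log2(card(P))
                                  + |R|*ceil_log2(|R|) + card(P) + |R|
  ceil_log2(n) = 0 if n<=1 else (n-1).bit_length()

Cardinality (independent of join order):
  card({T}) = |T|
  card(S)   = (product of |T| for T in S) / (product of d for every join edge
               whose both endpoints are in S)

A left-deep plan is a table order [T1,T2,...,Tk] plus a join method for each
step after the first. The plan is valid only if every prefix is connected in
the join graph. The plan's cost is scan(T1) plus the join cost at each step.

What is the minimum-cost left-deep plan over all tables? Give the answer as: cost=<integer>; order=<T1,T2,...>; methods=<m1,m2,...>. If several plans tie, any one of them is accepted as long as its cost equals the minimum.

Selinger DP (subsets sized 1..n):
  {C}: scan cost=400, card=400
  {A}: scan cost=500, card=500
  {B}: scan cost=40, card=40
  {D}: scan cost=120, card=120
  {AC}: card=4000; try (A,nl_idx)→8000, (C,hash)→8200, (C,nl_idx)→9000, (A,merge)→9400, (C,merge)→9500, (A,hash)→9800 …(+2); best=8000 via (A,nl_idx)
  {AB}: card=2000; try (B,hash)→1480, (A,nl_idx)→2400, (A,merge)→5320, (B,merge)→5780, (A,hash)→9080, (A,nl)→20040 …(+1); best=1480 via (B,hash)
  {BD}: card=960; try (B,hash)→720, (D,merge)→1280, (B,merge)→1360, (D,hash)→1760, (D,nl)→4840, (B,nl)→4920; best=720 via (B,hash)
  {ABC}: card=16000; try (C,hash)→10680, (B,hash)→12480, (C,merge)→29480, (C,nl_idx)→35480, (B,merge)→60280, (B,nl)→168000 …(+1); best=10680 via (C,hash)
  {ABD}: card=48000; try (D,hash)→5160, (A,hash)→10680, (A,merge)→16280, (D,merge)→26440, (A,nl_idx)→57360, (D,nl)→241480 …(+1); best=5160 via (D,hash)
  {ABCD}: card=384000; try (D,hash)→28360, (C,hash)→60360, (D,merge)→251640, (C,nl_idx)→821160, (C,merge)→825160, (D,nl)→1930680 …(+1); best=28360 via (D,hash)

cost=28360; order=A,B,C,D; methods=hash,hash,hash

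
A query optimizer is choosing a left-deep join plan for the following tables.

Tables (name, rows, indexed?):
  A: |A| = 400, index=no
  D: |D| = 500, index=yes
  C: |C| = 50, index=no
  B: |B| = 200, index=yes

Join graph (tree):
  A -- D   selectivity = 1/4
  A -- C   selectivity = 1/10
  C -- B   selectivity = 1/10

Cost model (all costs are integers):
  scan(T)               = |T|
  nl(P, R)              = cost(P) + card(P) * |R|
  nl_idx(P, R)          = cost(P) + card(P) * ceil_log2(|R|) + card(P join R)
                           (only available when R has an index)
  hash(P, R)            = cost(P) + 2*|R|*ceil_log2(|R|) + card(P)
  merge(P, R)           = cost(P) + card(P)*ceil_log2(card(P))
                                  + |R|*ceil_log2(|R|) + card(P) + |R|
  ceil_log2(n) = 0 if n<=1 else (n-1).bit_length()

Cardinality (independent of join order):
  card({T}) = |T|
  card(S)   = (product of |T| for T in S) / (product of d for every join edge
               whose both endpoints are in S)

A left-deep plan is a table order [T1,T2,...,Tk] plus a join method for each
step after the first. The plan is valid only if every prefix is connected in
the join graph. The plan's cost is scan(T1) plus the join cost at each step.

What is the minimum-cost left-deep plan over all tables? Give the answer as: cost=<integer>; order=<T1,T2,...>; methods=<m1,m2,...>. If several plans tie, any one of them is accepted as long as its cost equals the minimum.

cost=55600; order=A,C,B,D; methods=hash,hash,hash

Selinger DP (subsets sized 1..n):
  {A}: scan cost=400, card=400
  {D}: scan cost=500, card=500
  {C}: scan cost=50, card=50
  {B}: scan cost=200, card=200
  {AD}: card=50000; try (A,hash)→8200, (D,merge)→9400, (A,merge)→9500, (D,hash)→9800, (D,nl_idx)→54000, (D,nl)→200400 …(+1); best=8200 via (A,hash)
  {AC}: card=2000; try (C,hash)→1400, (A,merge)→4400, (C,merge)→4750, (A,hash)→7300, (A,nl)→20050, (C,nl)→20400; best=1400 via (C,hash)
  {BC}: card=1000; try (C,hash)→1000, (B,nl_idx)→1450, (B,merge)→2200, (C,merge)→2350, (B,hash)→3300, (B,nl)→10050 …(+1); best=1000 via (C,hash)
  {ACD}: card=250000; try (D,hash)→12400, (D,merge)→30400, (C,hash)→58800, (D,nl_idx)→269400, (C,merge)→858550, (D,nl)→1001400 …(+1); best=12400 via (D,hash)
  {ABC}: card=40000; try (B,hash)→6600, (A,hash)→9200, (A,merge)→16000, (B,merge)→27200, (B,nl_idx)→57400, (A,nl)→401000 …(+1); best=6600 via (B,hash)
  {ABCD}: card=5000000; try (D,hash)→55600, (B,hash)→265600, (D,merge)→691600, (B,merge)→4764200, (D,nl_idx)→5366600, (B,nl_idx)→7012400 …(+2); best=55600 via (D,hash)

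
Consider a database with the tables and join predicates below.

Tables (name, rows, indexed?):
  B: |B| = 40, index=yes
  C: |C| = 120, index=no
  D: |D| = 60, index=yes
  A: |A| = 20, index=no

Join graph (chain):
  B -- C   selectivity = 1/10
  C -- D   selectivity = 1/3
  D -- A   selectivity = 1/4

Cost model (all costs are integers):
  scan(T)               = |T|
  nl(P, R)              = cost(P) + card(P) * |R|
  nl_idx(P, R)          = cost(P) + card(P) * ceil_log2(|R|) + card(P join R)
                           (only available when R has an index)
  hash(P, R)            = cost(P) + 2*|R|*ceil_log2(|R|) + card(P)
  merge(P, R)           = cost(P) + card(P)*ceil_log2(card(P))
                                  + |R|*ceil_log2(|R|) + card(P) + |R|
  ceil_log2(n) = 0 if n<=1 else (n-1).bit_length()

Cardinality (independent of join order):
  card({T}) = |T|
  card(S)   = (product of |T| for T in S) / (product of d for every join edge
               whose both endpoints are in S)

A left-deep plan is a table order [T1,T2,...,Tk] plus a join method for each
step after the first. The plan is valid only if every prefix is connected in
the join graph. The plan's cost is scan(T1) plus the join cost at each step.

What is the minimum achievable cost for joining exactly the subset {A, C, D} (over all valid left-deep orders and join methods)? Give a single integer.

Selinger DP over subsets of {A,C,D}:
  {C}: scan cost=120, card=120
  {D}: scan cost=60, card=60
  {A}: scan cost=20, card=20
  {CD}: card=2400; try (D,hash)→960, (C,merge)→1440, (D,merge)→1500, (C,hash)→1800, (D,nl_idx)→3240, (C,nl)→7260 …(+1); best=960 via (D,hash)
  {AD}: card=300; try (A,hash)→320, (D,nl_idx)→440, (D,merge)→560, (A,merge)→600, (D,hash)→760, (D,nl)→1220 …(+1); best=320 via (A,hash)
  {ACD}: card=12000; try (C,hash)→2300, (A,hash)→3560, (C,merge)→4280, (A,merge)→32280, (C,nl)→36320, (A,nl)→48960; best=2300 via (C,hash)

2300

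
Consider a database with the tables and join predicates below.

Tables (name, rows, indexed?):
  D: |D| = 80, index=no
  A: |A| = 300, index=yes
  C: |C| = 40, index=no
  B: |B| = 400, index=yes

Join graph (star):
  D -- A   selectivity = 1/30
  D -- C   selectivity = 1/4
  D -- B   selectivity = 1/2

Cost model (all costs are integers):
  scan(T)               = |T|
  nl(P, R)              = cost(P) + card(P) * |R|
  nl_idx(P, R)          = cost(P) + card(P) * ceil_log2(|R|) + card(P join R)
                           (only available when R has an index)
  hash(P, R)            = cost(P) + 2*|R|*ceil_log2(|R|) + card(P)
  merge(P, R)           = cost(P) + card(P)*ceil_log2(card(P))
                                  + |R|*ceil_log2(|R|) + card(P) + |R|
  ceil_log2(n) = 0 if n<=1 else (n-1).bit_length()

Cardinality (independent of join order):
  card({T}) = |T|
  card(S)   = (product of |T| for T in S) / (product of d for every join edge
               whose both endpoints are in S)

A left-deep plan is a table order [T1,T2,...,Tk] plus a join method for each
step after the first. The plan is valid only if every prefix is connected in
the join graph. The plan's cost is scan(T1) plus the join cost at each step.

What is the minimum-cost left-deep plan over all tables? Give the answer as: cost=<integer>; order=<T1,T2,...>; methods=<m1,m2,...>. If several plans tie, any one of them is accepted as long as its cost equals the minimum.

cost=18080; order=D,A,C,B; methods=nl_idx,hash,hash

Selinger DP (subsets sized 1..n):
  {D}: scan cost=80, card=80
  {A}: scan cost=300, card=300
  {C}: scan cost=40, card=40
  {B}: scan cost=400, card=400
  {AD}: card=800; try (A,nl_idx)→1600, (D,hash)→1720, (A,merge)→3720, (D,merge)→3940, (A,hash)→5560, (A,nl)→24080 …(+1); best=1600 via (A,nl_idx)
  {CD}: card=800; try (C,hash)→640, (D,merge)→960, (C,merge)→1000, (D,hash)→1200, (D,nl)→3240, (C,nl)→3280; best=640 via (C,hash)
  {BD}: card=16000; try (D,hash)→1920, (B,merge)→4720, (D,merge)→5040, (B,hash)→7360, (B,nl_idx)→16800, (B,nl)→32080 …(+1); best=1920 via (D,hash)
  {ACD}: card=8000; try (C,hash)→2880, (A,hash)→6840, (C,merge)→10680, (A,merge)→12440, (A,nl_idx)→15840, (C,nl)→33600 …(+1); best=2880 via (C,hash)
  {ABD}: card=160000; try (B,hash)→9600, (B,merge)→14400, (A,hash)→23320, (B,nl_idx)→168800, (A,merge)→244920, (A,nl_idx)→305920 …(+2); best=9600 via (B,hash)
  {BCD}: card=160000; try (B,hash)→8640, (B,merge)→13440, (C,hash)→18400, (B,nl_idx)→167840, (C,merge)→242200, (B,nl)→320640 …(+1); best=8640 via (B,hash)
  {ABCD}: card=1600000; try (B,hash)→18080, (B,merge)→118880, (C,hash)→170080, (A,hash)→174040, (B,nl_idx)→1674880, (A,nl_idx)→3048640 …(+5); best=18080 via (B,hash)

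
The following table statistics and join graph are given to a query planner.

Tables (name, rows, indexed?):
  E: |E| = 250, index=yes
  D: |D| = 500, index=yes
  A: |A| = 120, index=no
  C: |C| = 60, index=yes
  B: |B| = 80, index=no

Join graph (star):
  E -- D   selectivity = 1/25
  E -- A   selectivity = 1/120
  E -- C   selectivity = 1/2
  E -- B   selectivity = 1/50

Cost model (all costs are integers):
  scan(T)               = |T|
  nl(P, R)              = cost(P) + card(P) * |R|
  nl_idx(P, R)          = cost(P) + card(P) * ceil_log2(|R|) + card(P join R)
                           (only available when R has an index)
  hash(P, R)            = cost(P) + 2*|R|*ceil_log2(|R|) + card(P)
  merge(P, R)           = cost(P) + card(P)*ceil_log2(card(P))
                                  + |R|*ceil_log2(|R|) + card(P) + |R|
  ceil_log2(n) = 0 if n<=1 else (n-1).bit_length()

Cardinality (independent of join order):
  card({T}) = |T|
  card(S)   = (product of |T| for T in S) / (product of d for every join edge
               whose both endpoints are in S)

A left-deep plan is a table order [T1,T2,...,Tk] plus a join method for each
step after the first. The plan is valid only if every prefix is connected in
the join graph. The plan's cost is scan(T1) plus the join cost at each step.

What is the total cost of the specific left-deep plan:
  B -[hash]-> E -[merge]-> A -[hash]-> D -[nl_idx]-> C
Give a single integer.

306520

step 1: scan B: cost=80, card=80
step 2: join E via hash
    card(P join E) = 80*250/(50) = 400
    cost = 80 + 2*250*8 + 80 = 4160
step 3: join A via merge
    card(P join A) = 400*120/(120) = 400
    cost = 4160 + 400*9 + 120*7 + 400 + 120 = 9120
step 4: join D via hash
    card(P join D) = 400*500/(25) = 8000
    cost = 9120 + 2*500*9 + 400 = 18520
step 5: join C via nl_idx
    card(P join C) = 8000*60/(2) = 240000
    cost = 18520 + 8000*6 + 240000 = 306520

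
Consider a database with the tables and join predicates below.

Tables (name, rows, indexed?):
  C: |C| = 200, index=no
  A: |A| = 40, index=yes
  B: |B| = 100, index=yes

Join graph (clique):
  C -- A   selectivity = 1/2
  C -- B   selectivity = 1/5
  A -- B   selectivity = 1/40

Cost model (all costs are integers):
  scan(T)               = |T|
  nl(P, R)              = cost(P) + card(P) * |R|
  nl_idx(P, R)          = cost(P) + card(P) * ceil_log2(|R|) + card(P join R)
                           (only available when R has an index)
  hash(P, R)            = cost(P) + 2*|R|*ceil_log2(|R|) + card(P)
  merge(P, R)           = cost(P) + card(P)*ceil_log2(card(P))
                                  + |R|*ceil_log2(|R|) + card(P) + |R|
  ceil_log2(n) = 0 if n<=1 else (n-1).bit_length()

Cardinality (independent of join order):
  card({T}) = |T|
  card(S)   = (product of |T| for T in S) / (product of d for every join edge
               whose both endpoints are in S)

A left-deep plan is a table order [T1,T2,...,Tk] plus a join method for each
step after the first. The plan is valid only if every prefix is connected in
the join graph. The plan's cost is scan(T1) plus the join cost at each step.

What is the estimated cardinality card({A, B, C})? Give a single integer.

Tables in S: A(40), B(100), C(200)
Edges inside S: C-A(d=2), C-B(d=5), A-B(d=40)
numerator = 40 * 100 * 200 = 800000
denominator = 2 * 5 * 40 = 400
card(S) = 800000 / 400 = 2000

2000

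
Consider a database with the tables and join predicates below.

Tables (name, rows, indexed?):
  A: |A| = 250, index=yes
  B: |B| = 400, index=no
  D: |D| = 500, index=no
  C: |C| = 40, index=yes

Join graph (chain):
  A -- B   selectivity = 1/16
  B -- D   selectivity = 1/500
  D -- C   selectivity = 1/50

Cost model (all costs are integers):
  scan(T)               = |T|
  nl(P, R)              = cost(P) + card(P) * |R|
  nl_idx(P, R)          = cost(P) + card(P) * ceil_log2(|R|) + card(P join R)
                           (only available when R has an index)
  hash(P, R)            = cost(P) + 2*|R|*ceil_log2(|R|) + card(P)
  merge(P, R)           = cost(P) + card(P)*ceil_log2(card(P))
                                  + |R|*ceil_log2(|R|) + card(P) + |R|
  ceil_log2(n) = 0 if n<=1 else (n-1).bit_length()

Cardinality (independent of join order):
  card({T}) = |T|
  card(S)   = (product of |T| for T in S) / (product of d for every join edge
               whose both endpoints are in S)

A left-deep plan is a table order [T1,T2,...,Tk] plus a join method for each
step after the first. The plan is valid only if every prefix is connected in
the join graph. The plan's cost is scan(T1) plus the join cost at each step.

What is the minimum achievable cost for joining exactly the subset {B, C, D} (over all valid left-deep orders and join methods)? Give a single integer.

Selinger DP over subsets of {B,C,D}:
  {B}: scan cost=400, card=400
  {D}: scan cost=500, card=500
  {C}: scan cost=40, card=40
  {BD}: card=400; try (B,hash)→8200, (D,merge)→9400, (B,merge)→9500, (D,hash)→9800, (D,nl)→200400, (B,nl)→200500; best=8200 via (B,hash)
  {CD}: card=400; try (C,hash)→1480, (C,nl_idx)→3900, (D,merge)→5320, (C,merge)→5780, (D,hash)→9080, (D,nl)→20040 …(+1); best=1480 via (C,hash)
  {BCD}: card=320; try (C,hash)→9080, (B,hash)→9080, (B,merge)→9480, (C,nl_idx)→10920, (C,merge)→12480, (C,nl)→24200 …(+1); best=9080 via (C,hash)

9080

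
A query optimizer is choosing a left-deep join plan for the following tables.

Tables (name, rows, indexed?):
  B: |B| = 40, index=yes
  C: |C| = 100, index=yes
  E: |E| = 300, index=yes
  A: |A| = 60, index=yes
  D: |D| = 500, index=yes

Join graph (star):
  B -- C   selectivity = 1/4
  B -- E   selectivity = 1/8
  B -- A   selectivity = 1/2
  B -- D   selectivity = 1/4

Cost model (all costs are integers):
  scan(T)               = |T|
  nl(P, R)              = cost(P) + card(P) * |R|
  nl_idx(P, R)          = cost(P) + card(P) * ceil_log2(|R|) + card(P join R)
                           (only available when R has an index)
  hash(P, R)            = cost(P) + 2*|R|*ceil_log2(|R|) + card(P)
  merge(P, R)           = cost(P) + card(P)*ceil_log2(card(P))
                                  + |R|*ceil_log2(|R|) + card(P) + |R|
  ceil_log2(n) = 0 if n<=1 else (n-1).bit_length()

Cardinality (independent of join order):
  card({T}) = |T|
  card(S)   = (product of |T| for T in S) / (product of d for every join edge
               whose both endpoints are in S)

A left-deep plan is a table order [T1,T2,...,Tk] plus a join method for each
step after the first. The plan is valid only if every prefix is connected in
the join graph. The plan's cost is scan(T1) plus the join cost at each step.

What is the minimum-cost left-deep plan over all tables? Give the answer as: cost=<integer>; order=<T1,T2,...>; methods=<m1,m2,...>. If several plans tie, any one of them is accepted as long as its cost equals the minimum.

cost=1171800; order=C,B,A,E,D; methods=hash,hash,hash,hash

Selinger DP (subsets sized 1..n):
  {B}: scan cost=40, card=40
  {C}: scan cost=100, card=100
  {E}: scan cost=300, card=300
  {A}: scan cost=60, card=60
  {D}: scan cost=500, card=500
  {BC}: card=1000; try (B,hash)→680, (C,merge)→1120, (B,merge)→1180, (C,nl_idx)→1320, (C,hash)→1480, (B,nl_idx)→1700 …(+2); best=680 via (B,hash)
  {BE}: card=1500; try (B,hash)→1080, (E,nl_idx)→1900, (E,merge)→3320, (B,merge)→3580, (B,nl_idx)→3600, (E,hash)→5480 …(+2); best=1080 via (B,hash)
  {AB}: card=1200; try (B,hash)→600, (A,merge)→740, (B,merge)→760, (A,hash)→800, (A,nl_idx)→1480, (B,nl_idx)→1620 …(+2); best=600 via (B,hash)
  {BD}: card=5000; try (B,hash)→1480, (D,merge)→5320, (D,nl_idx)→5400, (B,merge)→5780, (B,nl_idx)→8500, (D,hash)→9080 …(+2); best=1480 via (B,hash)
  {BCE}: card=37500; try (C,hash)→3980, (E,hash)→7080, (E,merge)→14680, (C,merge)→19880, (E,nl_idx)→47180, (C,nl_idx)→49080 …(+2); best=3980 via (C,hash)
  {ABC}: card=30000; try (A,hash)→2400, (C,hash)→3200, (A,merge)→12100, (C,merge)→15800, (A,nl_idx)→36680, (C,nl_idx)→39000 …(+2); best=2400 via (A,hash)
  {BCD}: card=125000; try (C,hash)→7880, (D,hash)→10680, (D,merge)→16680, (C,merge)→72280, (D,nl_idx)→134680, (C,nl_idx)→161480 …(+2); best=7880 via (C,hash)
  {ABE}: card=45000; try (A,hash)→3300, (E,hash)→7200, (E,merge)→18000, (A,merge)→19500, (A,nl_idx)→55080, (E,nl_idx)→56400 …(+2); best=3300 via (A,hash)
  {BDE}: card=187500; try (D,hash)→11580, (E,hash)→11880, (D,merge)→24080, (E,merge)→74480, (D,nl_idx)→202080, (E,nl_idx)→233980 …(+2); best=11580 via (D,hash)
  {ABD}: card=150000; try (A,hash)→7200, (D,hash)→10800, (D,merge)→20000, (A,merge)→71900, (D,nl_idx)→161400, (A,nl_idx)→181480 …(+2); best=7200 via (A,hash)
  {ABCE}: card=1125000; try (E,hash)→37800, (A,hash)→42200, (C,hash)→49700, (E,merge)→485400, (A,merge)→641900, (C,merge)→769100 …(+6); best=37800 via (E,hash)
  {BCDE}: card=4687500; try (D,hash)→50480, (E,hash)→138280, (C,hash)→200480, (D,merge)→646480, (E,merge)→2260880, (C,merge)→3574880 …(+6); best=50480 via (D,hash)
  {ABCD}: card=3750000; try (D,hash)→41400, (A,hash)→133600, (C,hash)→158600, (D,merge)→487400, (A,merge)→2258300, (C,merge)→2858000 …(+6); best=41400 via (D,hash)
  {ABDE}: card=5625000; try (D,hash)→57300, (E,hash)→162600, (A,hash)→199800, (D,merge)→773300, (E,merge)→2860200, (A,merge)→3574500 …(+6); best=57300 via (D,hash)
  {ABCDE}: card=140625000; try (D,hash)→1171800, (E,hash)→3796800, (A,hash)→4738700, (C,hash)→5683700, (D,merge)→24792800, (E,merge)→86294400 …(+10); best=1171800 via (D,hash)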